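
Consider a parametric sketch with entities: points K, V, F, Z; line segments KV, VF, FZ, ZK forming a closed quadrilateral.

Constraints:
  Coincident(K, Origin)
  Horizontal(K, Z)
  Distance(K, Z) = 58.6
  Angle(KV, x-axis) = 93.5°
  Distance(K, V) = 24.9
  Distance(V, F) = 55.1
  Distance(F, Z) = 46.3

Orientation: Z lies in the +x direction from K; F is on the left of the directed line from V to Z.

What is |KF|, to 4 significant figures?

67.25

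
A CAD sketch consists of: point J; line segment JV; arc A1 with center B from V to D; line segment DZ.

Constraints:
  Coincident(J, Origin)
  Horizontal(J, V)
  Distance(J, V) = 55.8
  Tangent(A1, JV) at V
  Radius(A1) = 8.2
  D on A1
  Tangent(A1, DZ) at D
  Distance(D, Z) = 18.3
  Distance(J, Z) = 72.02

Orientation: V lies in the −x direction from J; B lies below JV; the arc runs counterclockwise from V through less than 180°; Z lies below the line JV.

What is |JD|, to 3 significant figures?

64.1

Checks: |JV| = 55.80 ✓; |BD| = 8.200 ✓; ∠(BD, DZ) = 90.00° ✓; |DZ| = 18.30 ✓; |JZ| = 72.02 ✓.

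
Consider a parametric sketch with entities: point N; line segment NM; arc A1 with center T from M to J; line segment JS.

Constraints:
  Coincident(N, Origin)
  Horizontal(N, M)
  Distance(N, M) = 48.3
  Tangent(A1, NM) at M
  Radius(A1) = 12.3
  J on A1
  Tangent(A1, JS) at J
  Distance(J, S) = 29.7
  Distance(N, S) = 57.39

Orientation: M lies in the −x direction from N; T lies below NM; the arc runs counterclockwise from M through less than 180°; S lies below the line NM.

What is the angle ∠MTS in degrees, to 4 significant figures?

161.7°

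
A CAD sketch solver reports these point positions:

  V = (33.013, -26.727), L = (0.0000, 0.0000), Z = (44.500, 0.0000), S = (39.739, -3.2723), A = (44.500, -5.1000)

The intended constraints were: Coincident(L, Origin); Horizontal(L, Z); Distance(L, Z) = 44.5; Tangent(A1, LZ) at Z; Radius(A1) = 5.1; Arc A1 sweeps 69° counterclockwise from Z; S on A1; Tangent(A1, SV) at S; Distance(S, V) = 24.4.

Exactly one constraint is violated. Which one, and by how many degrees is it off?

Tangent(A1, SV) at S — off by 5.00°.

L = (0.00, 0.00) ✓; L.y = 0.00, Z.y = 0.00 ✓; |LZ| = 44.50 ✓; ∠(AZ, ZL) = 90.00° ✓; |AZ| = 5.100 ✓; bearing(A→S) − bearing(A→Z) = 69.00° ✓; |AS| = 5.100 ✓; ∠(AS, SV) = 85.00° ✗; |SV| = 24.40 ✓.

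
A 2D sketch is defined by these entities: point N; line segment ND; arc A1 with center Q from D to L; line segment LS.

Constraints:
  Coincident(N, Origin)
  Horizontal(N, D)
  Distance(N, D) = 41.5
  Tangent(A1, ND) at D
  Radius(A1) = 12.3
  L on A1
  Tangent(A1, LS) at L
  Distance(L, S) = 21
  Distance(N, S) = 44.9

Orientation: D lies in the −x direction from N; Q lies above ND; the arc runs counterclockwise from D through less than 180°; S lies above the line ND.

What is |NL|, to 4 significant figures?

31.82

Checks: |QL| = 12.30 ✓; ∠(QL, LS) = 90.00° ✓; |LS| = 21.00 ✓; |NS| = 44.90 ✓.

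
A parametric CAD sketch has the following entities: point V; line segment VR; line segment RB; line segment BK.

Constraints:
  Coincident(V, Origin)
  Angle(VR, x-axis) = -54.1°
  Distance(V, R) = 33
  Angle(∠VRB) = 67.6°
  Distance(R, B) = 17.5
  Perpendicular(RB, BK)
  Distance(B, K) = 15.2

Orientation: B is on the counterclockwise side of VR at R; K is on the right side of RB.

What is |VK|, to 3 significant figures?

46.0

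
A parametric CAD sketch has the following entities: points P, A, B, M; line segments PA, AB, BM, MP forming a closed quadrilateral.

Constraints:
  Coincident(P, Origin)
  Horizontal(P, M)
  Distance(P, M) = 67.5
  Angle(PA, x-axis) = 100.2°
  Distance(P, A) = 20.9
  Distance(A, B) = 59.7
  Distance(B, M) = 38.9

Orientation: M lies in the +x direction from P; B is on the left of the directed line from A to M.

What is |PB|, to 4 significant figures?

65.02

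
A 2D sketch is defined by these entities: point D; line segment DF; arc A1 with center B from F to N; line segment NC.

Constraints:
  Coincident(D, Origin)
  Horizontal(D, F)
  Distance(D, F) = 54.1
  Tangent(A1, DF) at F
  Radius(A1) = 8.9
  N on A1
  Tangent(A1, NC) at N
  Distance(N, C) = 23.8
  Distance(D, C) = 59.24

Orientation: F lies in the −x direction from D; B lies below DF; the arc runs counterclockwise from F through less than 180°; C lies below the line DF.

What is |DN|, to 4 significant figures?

63.09

D is at the origin; DF is horizontal with |DF| = 54.1 and F on the −x side, so F = (-54.10, 0.000). Since A1 is tangent to DF there, BF ⟂ DF, so B = F + (0, -8.9) = (-54.10, -8.900). Since BN ⟂ NC (tangency), |BC| = √(8.9² + 23.8²) = 25.41 regardless of where N sits on A1. So C lies on both circle(D, 59.24) and circle(B, 25.41); the below-DF intersection is C = (-48.70, -33.73). N is the foot of the tangent from C: N = (-61.58, -13.72).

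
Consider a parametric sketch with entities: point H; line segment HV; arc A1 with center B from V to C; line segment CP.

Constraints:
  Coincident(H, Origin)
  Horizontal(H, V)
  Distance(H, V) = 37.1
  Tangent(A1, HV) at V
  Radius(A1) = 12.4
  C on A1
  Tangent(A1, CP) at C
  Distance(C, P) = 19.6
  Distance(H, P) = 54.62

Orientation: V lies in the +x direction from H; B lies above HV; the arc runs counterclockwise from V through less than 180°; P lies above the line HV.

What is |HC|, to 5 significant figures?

51.511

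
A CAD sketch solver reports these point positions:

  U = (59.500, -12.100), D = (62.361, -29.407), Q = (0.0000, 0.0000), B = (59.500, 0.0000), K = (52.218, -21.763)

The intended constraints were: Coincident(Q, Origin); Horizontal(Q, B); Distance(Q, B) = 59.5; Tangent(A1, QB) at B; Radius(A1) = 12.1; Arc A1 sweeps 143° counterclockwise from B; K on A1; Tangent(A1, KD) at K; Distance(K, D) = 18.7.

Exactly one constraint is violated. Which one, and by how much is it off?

Distance(K, D) = 18.7 — off by 6.00.

Q = (0.00, 0.00) ✓; Q.y = 0.00, B.y = 0.00 ✓; |QB| = 59.50 ✓; ∠(UB, BQ) = 90.00° ✓; |UB| = 12.10 ✓; bearing(U→K) − bearing(U→B) = 143.0° ✓; |UK| = 12.10 ✓; ∠(UK, KD) = 90.00° ✓; |KD| = 12.70 ✗.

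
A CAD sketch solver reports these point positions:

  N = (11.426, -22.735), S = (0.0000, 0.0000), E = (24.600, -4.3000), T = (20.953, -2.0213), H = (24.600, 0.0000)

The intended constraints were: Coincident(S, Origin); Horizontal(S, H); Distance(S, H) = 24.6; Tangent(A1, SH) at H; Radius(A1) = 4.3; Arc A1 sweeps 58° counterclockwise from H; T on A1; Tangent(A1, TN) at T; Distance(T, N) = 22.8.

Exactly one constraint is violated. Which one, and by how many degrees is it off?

Tangent(A1, TN) at T — off by 7.30°.

S = (0.00, 0.00) ✓; S.y = 0.00, H.y = 0.00 ✓; |SH| = 24.60 ✓; ∠(EH, HS) = 90.00° ✓; |EH| = 4.300 ✓; bearing(E→T) − bearing(E→H) = 58.00° ✓; |ET| = 4.300 ✓; ∠(ET, TN) = 82.70° ✗; |TN| = 22.80 ✓.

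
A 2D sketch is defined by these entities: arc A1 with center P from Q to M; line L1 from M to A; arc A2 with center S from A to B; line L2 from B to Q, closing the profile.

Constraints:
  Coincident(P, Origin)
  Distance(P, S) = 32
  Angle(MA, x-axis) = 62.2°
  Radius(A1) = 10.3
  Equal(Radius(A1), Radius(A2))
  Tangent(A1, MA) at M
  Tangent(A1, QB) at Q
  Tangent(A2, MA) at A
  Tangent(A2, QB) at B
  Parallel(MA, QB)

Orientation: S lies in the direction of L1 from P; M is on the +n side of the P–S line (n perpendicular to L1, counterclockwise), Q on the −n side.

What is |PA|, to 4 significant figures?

33.62

The slot axis is L1's direction at 62.2°, so u = (cos 62.2°, sin 62.2°) = (0.4664, 0.8846) and n = (−sin 62.2°, cos 62.2°) = (-0.8846, 0.4664). P is at the origin and S lies 32.0 along u from P, so S = 32.0·u = (14.92, 28.31). Tangency of A1 to both parallel lines with radius 10.3 puts M and Q at P ± 10.3·n: M = (-9.111, 4.804), Q = (9.111, -4.804). Equal radii place A and B the same way about S: A = S + 10.3·n = (5.813, 33.11), B = S − 10.3·n = (24.04, 23.50). Then |PA| = |A − P| = 33.62.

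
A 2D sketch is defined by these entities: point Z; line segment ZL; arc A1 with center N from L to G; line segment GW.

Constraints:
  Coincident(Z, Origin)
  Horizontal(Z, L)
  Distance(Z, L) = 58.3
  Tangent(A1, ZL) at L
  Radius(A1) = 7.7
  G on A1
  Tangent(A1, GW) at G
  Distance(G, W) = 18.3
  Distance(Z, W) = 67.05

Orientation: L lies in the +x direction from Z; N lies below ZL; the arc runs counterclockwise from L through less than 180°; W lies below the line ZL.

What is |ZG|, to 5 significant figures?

53.026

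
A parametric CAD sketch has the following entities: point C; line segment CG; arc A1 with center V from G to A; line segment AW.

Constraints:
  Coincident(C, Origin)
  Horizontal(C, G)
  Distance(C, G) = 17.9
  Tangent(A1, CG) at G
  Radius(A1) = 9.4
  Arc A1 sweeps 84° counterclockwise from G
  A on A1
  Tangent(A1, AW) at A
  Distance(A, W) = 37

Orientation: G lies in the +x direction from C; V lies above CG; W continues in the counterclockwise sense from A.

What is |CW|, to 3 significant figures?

54.9

On A1, G sits at bearing -90° from V; an 84° counterclockwise sweep puts A at bearing -6°, so A = V + 9.4·(cos -6°, sin -6°) = (27.2, 8.42). Since A1 is tangent to AW there, VA ⟂ AW, so AW runs along (−sin -6°, cos -6°); with |AW| = 37.0, W = (31.1, 45.2). Then |CW| = |W − C| = 54.9.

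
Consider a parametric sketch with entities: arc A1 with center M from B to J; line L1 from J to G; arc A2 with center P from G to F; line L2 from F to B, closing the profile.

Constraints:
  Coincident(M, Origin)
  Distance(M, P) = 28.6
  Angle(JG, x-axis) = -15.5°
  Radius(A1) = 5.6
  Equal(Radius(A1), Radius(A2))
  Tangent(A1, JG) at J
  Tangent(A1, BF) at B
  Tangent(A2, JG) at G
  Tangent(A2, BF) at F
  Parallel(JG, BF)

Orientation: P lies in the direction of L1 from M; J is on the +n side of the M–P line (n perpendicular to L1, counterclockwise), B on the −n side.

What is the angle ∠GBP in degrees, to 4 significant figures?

10.31°

Tangency of A1 to both parallel lines with radius 5.6 puts J and B at M ± 5.6·n: J = (1.497, 5.396), B = (-1.497, -5.396). Equal radii place G and F the same way about P: G = P + 5.6·n = (29.06, -2.247), F = P − 5.6·n = (26.06, -13.04). Then cos ∠GBP = BG·BP / (|BG||BP|), giving 10.31°.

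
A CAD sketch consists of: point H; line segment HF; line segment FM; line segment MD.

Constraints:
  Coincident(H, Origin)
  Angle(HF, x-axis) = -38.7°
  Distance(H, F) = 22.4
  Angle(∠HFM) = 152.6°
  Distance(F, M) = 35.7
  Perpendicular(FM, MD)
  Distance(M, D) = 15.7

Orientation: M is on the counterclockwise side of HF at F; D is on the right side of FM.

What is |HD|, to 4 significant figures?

61.37

∠HFM = 152.6°, so FM runs at -38.7° + (180° − 152.6°) = -11.30° from the x-axis; with |FM| = 35.7, M = F + 35.7·(cos -11.30°, sin -11.30°) = (52.49, -21.00). The perpendicularity gives MD at right angles to FM; with |MD| = 15.7 on the right of FM, D = M + 15.7·(-0.1959, -0.9806) = (49.41, -36.40). Then |HD| = |D − H| = 61.37.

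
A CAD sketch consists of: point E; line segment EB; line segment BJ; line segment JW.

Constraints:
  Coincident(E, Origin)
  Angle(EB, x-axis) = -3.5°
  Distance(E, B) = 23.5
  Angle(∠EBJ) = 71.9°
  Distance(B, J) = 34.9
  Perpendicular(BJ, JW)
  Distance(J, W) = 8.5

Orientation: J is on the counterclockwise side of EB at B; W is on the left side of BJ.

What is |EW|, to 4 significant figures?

30.87

∠EBJ = 71.9°, so BJ runs at -3.5° + (180° − 71.9°) = 104.6° from the x-axis; with |BJ| = 34.9, J = B + 34.9·(cos 104.6°, sin 104.6°) = (14.66, 32.34). BJ is perpendicular to JW; with |JW| = 8.5 on the left of BJ, W = J + 8.5·(-0.9677, -0.2521) = (6.433, 30.20). Then |EW| = |W − E| = 30.87.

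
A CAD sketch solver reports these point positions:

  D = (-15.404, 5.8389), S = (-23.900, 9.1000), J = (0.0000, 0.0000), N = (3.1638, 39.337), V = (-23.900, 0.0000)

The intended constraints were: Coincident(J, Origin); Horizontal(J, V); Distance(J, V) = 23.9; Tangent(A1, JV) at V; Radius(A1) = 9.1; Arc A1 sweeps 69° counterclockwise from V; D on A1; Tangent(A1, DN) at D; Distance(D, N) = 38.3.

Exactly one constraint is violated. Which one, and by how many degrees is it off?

Tangent(A1, DN) at D — off by 8.00°.

J = (0.00, 0.00) ✓; J.y = 0.00, V.y = 0.00 ✓; |JV| = 23.90 ✓; ∠(SV, VJ) = 90.00° ✓; |SV| = 9.100 ✓; bearing(S→D) − bearing(S→V) = 69.00° ✓; |SD| = 9.100 ✓; ∠(SD, DN) = 98.00° ✗; |DN| = 38.30 ✓.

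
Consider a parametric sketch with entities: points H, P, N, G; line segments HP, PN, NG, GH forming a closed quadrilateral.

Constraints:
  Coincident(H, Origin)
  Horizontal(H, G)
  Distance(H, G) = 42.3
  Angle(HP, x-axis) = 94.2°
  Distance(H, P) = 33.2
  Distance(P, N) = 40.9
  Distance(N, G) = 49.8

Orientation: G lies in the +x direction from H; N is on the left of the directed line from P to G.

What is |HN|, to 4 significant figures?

60.52

Checks: |PN| = 40.90 ✓; |NG| = 49.80 ✓.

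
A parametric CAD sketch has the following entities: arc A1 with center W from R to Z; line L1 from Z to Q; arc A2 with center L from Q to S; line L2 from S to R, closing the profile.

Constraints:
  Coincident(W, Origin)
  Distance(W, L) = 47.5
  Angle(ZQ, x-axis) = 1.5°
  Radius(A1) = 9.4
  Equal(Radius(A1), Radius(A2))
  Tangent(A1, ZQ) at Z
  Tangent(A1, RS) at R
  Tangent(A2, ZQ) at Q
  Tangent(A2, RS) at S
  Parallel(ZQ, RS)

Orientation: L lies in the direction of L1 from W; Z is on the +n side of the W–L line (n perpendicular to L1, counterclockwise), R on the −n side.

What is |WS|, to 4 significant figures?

48.42

The slot axis is L1's direction at 1.5°, so u = (cos 1.5°, sin 1.5°) = (0.9997, 0.02618) and n = (−sin 1.5°, cos 1.5°) = (-0.02618, 0.9997). W is at the origin and L lies 47.5 along u from W, so L = 47.5·u = (47.48, 1.243). Tangency of A1 to both parallel lines with radius 9.4 puts Z and R at W ± 9.4·n: Z = (-0.2461, 9.397), R = (0.2461, -9.397). Equal radii place Q and S the same way about L: Q = L + 9.4·n = (47.24, 10.64), S = L − 9.4·n = (47.73, -8.153). Then |WS| = |S − W| = 48.42.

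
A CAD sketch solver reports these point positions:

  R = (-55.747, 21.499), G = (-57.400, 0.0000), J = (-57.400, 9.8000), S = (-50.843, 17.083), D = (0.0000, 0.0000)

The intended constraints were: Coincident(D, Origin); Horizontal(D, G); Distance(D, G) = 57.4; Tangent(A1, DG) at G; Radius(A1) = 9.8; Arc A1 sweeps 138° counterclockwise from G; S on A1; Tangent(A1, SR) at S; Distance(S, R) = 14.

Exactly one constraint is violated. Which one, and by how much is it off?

Distance(S, R) = 14 — off by 7.40.

D = (0.00, 0.00) ✓; D.y = 0.00, G.y = 0.00 ✓; |DG| = 57.40 ✓; ∠(JG, GD) = 90.00° ✓; |JG| = 9.800 ✓; bearing(J→S) − bearing(J→G) = 138.0° ✓; |JS| = 9.800 ✓; ∠(JS, SR) = 90.01° ✓; |SR| = 6.599 ✗.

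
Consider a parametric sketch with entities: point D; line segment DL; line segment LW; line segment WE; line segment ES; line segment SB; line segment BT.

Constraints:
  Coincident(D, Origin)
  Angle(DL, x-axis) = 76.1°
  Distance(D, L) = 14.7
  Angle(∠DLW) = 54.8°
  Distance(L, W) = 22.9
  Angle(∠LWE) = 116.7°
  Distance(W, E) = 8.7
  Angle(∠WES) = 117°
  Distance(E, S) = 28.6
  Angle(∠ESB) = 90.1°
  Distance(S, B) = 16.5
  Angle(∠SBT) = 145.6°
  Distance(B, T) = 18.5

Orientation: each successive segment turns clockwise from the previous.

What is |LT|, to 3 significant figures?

10.2

D is at the origin; DL runs at 76.1° with length 14.7, so L = (3.53, 14.3). ∠DLW = 54.8° gives LW at -49.1° from the x-axis; with |LW| = 22.9, W = (18.5, -3.04). ∠LWE = 116.7° gives WE at -112° from the x-axis; with |WE| = 8.7, E = (15.2, -11.1). ∠WES = 117.0° gives ES at -175° from the x-axis; with |ES| = 28.6, S = (-13.3, -13.4). ∠ESB = 90.1° gives SB at 94.7° from the x-axis; with |SB| = 16.5, B = (-14.7, 3.07). ∠SBT = 145.6° gives BT at 60.3° from the x-axis; with |BT| = 18.5, T = (-5.48, 19.1). Then |LT| = |T − L| = 10.2.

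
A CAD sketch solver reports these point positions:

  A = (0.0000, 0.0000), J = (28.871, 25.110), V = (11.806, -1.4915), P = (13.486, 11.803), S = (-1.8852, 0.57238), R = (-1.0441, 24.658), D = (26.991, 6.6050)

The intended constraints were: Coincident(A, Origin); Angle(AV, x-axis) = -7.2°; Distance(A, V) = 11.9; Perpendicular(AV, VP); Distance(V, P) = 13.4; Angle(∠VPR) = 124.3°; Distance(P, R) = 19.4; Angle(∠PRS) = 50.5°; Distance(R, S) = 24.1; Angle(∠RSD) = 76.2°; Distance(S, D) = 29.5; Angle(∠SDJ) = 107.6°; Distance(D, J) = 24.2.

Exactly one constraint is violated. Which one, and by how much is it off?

Distance(D, J) = 24.2 — off by 5.60.

A = (0.00, 0.00) ✓; AV at -7.200° ✓; |AV| = 11.90 ✓; ∠(AV, VP) = 90.00° ✓; |VP| = 13.40 ✓; ∠VPR = 124.3° ✓; |PR| = 19.40 ✓; ∠PRS = 50.50° ✓; |RS| = 24.10 ✓; ∠RSD = 76.20° ✓; |SD| = 29.50 ✓; ∠SDJ = 107.6° ✓; |DJ| = 18.60 ✗.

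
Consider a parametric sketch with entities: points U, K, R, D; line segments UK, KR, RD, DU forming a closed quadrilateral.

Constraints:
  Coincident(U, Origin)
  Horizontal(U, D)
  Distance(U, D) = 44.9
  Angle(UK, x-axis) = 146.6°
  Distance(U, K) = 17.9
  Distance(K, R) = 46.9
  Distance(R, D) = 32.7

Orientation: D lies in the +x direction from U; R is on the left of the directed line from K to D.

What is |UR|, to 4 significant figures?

39.87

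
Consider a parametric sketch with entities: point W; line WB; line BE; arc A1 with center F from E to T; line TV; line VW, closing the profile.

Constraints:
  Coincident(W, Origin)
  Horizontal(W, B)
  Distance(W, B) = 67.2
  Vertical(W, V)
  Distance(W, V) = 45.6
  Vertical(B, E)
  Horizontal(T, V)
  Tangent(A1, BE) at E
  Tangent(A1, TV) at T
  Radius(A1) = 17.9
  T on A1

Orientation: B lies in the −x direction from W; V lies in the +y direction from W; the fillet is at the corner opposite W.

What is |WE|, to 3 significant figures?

72.7

The virtual corner opposite W is at (-67.2, 45.6). The tangent condition forces FE to be normal to BE and since A1 is tangent to TV there, FT ⟂ TV, with radius 17.9, so the center F sits 17.9 in from both sides at F = (-49.3, 27.7). That places the tangent points at E = (-67.2, 27.7) on BE and T = (-49.3, 45.6) on TV. Then |WE| = |E − W| = 72.7.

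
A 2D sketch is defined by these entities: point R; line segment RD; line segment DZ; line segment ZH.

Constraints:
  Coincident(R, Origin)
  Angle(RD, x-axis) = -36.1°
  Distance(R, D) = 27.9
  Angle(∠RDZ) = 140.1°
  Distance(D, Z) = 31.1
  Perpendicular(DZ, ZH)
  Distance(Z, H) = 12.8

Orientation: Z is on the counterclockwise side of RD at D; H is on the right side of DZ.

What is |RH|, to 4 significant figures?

60.82

∠RDZ = 140.1°, so DZ runs at -36.1° + (180° − 140.1°) = 3.800° from the x-axis; with |DZ| = 31.1, Z = D + 31.1·(cos 3.800°, sin 3.800°) = (53.57, -14.38). DZ is perpendicular to ZH; with |ZH| = 12.8 on the right of DZ, H = Z + 12.8·(0.06627, -0.9978) = (54.42, -27.15). Then |RH| = |H − R| = 60.82.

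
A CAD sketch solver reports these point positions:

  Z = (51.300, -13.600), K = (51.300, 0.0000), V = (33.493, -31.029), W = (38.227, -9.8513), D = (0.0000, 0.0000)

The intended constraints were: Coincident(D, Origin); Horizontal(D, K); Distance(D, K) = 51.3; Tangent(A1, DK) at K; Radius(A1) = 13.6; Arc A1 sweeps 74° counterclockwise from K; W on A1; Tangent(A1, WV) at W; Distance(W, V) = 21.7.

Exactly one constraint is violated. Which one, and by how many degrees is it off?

Tangent(A1, WV) at W — off by 3.40°.

D = (0.00, 0.00) ✓; D.y = 0.00, K.y = 0.00 ✓; |DK| = 51.30 ✓; ∠(ZK, KD) = 90.00° ✓; |ZK| = 13.60 ✓; bearing(Z→W) − bearing(Z→K) = 74.00° ✓; |ZW| = 13.60 ✓; ∠(ZW, WV) = 86.60° ✗; |WV| = 21.70 ✓.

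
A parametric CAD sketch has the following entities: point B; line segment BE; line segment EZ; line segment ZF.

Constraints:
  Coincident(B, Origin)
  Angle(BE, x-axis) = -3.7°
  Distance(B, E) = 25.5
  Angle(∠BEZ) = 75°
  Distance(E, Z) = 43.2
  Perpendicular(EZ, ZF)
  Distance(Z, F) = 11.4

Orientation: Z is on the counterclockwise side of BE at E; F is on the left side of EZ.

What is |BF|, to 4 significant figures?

38.92

B is at the origin; BE runs at -3.7° with length 25.5, so E = 25.5·(cos -3.7°, sin -3.7°) = (25.45, -1.646). ∠BEZ = 75.0°, so EZ runs at -3.7° + (180° − 75.0°) = 101.3° from the x-axis; with |EZ| = 43.2, Z = E + 43.2·(cos 101.3°, sin 101.3°) = (16.98, 40.72). The perpendicularity gives ZF at right angles to EZ; with |ZF| = 11.4 on the left of EZ, F = Z + 11.4·(-0.9806, -0.1959) = (5.803, 38.48). Then |BF| = |F − B| = 38.92.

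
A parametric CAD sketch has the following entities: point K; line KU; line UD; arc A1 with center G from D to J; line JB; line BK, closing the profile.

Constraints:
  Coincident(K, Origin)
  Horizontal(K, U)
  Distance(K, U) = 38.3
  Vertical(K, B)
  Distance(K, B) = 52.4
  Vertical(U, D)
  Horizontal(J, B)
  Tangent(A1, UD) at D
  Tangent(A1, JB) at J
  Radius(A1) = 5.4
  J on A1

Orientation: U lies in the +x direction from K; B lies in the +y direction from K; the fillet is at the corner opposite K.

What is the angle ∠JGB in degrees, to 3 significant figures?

80.7°

K is at the origin; K and U share the same y with |KU| = 38.3 and U on the +x side, so U = (38.3, 0.00). K and B share the same x with |KB| = 52.4 and B on the +y side, so B = (0.00, 52.4). The virtual corner opposite K is at (38.3, 52.4). Tangency of A1 to UD means the radius GD is perpendicular to UD and since A1 is tangent to JB there, GJ ⟂ JB, with radius 5.4, so the center G sits 5.4 in from both sides at G = (32.9, 47.0). That places the tangent points at D = (38.3, 47.0) on UD and J = (32.9, 52.4) on JB. Then cos ∠JGB = GJ·GB / (|GJ||GB|), giving 80.7°.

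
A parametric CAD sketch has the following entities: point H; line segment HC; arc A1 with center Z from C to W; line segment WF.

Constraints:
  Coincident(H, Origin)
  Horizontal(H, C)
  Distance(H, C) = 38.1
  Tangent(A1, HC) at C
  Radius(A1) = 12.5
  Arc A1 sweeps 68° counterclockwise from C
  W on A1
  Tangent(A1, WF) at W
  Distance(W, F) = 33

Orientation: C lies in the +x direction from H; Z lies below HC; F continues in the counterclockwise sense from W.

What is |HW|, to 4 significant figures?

27.64

H is at the origin; HC is horizontal with |HC| = 38.1 and C on the +x side, so C = (38.10, 0.000). Since A1 is tangent to HC there, ZC ⟂ HC, so Z = C + (0, -12.5) = (38.10, -12.50). On A1, C sits at bearing 90° from Z; a 68° counterclockwise sweep puts W at bearing 158°, so W = Z + 12.5·(cos 158°, sin 158°) = (26.51, -7.817). Then |HW| = |W − H| = 27.64.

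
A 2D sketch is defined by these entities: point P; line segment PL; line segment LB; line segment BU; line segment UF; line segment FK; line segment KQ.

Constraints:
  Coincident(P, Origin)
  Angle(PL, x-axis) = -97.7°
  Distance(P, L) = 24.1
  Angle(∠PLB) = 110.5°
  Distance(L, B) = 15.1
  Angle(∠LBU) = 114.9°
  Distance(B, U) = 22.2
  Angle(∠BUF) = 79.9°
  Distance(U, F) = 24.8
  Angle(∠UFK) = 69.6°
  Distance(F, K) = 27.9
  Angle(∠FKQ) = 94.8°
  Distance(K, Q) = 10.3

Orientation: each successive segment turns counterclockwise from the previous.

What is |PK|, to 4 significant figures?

26.55

P is at the origin; PL runs at -97.7° with length 24.1, so L = (-3.229, -23.88). ∠PLB = 110.5° gives LB at -28.20° from the x-axis; with |LB| = 15.1, B = (10.08, -31.02). ∠LBU = 114.9° gives BU at 36.90° from the x-axis; with |BU| = 22.2, U = (27.83, -17.69). ∠BUF = 79.9° gives UF at 137.0° from the x-axis; with |UF| = 24.8, F = (9.694, -0.7753). ∠UFK = 69.6° gives FK at -112.6° from the x-axis; with |FK| = 27.9, K = (-1.028, -26.53). Then |PK| = |K − P| = 26.55.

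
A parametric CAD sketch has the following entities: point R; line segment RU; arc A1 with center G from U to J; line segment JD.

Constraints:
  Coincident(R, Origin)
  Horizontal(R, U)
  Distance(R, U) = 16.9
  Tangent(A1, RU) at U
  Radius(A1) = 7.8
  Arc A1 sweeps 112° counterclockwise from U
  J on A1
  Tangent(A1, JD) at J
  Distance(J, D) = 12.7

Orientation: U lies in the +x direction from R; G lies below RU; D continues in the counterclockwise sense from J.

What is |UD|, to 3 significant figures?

22.6

On A1, U sits at bearing 90° from G; a 112° counterclockwise sweep puts J at bearing 202°, so J = G + 7.8·(cos 202°, sin 202°) = (9.67, -10.7). The tangent condition forces GJ to be normal to JD, so JD runs along (−sin 202°, cos 202°); with |JD| = 12.7, D = (14.4, -22.5). Then |UD| = |D − U| = 22.6.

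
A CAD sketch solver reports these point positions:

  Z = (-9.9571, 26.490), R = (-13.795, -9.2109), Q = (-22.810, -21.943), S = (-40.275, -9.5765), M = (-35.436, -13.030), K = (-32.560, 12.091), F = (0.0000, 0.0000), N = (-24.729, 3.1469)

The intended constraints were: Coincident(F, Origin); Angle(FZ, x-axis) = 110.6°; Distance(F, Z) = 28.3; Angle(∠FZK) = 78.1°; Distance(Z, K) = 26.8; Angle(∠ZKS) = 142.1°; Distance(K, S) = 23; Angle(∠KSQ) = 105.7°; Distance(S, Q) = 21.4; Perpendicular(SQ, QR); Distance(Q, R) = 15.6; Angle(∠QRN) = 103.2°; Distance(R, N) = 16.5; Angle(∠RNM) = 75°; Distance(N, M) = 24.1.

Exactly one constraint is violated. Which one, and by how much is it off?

Distance(N, M) = 24.1 — off by 4.70.

F = (0.00, 0.00) ✓; FZ at 110.6° ✓; |FZ| = 28.30 ✓; ∠FZK = 78.10° ✓; |ZK| = 26.80 ✓; ∠ZKS = 142.1° ✓; |KS| = 23.00 ✓; ∠KSQ = 105.7° ✓; |SQ| = 21.40 ✓; ∠(SQ, QR) = 90.00° ✓; |QR| = 15.60 ✓; ∠QRN = 103.2° ✓; |RN| = 16.50 ✓; ∠RNM = 75.00° ✓; |NM| = 19.40 ✗.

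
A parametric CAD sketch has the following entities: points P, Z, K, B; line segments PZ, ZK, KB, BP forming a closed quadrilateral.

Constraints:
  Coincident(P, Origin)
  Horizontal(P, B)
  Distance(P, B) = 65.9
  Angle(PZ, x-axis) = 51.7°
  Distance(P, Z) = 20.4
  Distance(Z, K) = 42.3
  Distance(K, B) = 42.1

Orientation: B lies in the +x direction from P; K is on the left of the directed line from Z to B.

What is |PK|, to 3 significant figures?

61.9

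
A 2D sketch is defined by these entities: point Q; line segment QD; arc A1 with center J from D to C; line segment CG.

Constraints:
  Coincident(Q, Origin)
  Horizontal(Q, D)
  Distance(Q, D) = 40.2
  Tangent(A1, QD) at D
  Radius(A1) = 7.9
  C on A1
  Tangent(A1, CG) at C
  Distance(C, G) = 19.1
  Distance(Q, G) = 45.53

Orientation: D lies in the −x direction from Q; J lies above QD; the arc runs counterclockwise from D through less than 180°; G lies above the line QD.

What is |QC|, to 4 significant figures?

33.73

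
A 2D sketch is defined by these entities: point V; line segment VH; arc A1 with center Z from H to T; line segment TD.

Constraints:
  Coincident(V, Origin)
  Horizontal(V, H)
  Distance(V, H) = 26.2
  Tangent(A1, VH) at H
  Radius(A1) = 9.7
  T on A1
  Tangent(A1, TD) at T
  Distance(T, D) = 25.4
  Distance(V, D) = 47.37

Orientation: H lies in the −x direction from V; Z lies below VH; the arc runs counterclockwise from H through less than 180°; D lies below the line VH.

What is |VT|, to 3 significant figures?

37.6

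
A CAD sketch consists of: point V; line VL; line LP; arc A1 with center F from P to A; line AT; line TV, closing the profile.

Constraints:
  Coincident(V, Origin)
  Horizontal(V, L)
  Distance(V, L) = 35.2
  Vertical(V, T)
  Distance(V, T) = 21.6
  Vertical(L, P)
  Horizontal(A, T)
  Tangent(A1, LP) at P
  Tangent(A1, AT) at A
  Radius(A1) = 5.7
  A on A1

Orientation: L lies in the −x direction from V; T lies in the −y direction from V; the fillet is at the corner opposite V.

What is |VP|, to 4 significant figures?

38.62

The virtual corner opposite V is at (-35.20, -21.60). A1 meets LP tangentially, so FP is at right angles to LP and since A1 is tangent to AT there, FA ⟂ AT, with radius 5.7, so the center F sits 5.7 in from both sides at F = (-29.50, -15.90). That places the tangent points at P = (-35.20, -15.90) on LP and A = (-29.50, -21.60) on AT. Then |VP| = |P − V| = 38.62.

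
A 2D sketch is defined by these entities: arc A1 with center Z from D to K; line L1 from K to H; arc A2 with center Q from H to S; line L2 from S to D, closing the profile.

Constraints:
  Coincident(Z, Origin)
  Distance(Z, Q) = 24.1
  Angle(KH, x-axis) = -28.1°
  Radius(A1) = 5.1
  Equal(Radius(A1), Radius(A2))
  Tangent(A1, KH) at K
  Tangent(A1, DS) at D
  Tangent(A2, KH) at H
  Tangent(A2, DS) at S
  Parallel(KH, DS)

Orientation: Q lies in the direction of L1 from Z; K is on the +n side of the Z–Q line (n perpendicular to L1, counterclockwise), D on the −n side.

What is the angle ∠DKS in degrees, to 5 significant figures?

67.060°

The slot axis is L1's direction at -28.1°, so u = (cos -28.1°, sin -28.1°) = (0.88213, -0.47101) and n = (−sin -28.1°, cos -28.1°) = (0.47101, 0.88213). Z is at the origin and Q lies 24.1 along u from Z, so Q = 24.1·u = (21.259, -11.351). Tangency of A1 to both parallel lines with radius 5.1 puts K and D at Z ± 5.1·n: K = (2.4022, 4.4988), D = (-2.4022, -4.4988). Equal radii place H and S the same way about Q: H = Q + 5.1·n = (23.661, -6.8525), S = Q − 5.1·n = (18.857, -15.850). Then cos ∠DKS = KD·KS / (|KD||KS|), giving 67.060°.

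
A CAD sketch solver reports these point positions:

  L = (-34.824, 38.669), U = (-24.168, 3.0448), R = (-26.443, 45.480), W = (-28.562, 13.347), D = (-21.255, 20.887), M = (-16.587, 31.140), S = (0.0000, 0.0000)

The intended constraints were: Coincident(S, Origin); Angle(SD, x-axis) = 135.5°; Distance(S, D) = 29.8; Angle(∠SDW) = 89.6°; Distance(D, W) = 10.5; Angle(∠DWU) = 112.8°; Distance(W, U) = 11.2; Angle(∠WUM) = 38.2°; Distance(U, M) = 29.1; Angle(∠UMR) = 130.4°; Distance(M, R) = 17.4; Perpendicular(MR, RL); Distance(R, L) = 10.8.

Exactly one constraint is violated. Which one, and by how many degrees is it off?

Perpendicular(MR, RL) — off by 4.60°.

S = (0.00, 0.00) ✓; SD at 135.5° ✓; |SD| = 29.80 ✓; ∠SDW = 89.60° ✓; |DW| = 10.50 ✓; ∠DWU = 112.8° ✓; |WU| = 11.20 ✓; ∠WUM = 38.20° ✓; |UM| = 29.10 ✓; ∠UMR = 130.4° ✓; |MR| = 17.40 ✓; ∠(MR, RL) = 94.60° ✗; |RL| = 10.80 ✓.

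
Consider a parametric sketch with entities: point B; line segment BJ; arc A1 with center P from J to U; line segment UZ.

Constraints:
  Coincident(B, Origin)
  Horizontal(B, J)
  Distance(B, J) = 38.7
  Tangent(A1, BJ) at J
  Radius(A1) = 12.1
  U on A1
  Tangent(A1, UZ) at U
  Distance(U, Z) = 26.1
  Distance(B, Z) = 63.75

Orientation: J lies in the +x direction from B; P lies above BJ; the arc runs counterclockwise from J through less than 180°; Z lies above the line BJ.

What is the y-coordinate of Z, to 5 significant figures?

38.027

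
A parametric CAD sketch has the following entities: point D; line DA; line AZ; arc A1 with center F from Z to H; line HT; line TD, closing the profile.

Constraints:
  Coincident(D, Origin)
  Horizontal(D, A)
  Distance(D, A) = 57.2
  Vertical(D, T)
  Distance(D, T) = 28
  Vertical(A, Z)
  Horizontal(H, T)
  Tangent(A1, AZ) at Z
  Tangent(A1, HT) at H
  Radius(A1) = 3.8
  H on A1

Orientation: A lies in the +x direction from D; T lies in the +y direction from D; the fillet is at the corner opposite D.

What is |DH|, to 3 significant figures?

60.3

D is at the origin; DA is horizontal with |DA| = 57.2 and A on the +x side, so A = (57.2, 0.00). DT is vertical with |DT| = 28.0 and T on the +y side, so T = (0.00, 28.0). The virtual corner opposite D is at (57.2, 28.0). Since A1 is tangent to AZ there, FZ ⟂ AZ and A1 meets HT tangentially, so FH is at right angles to HT, with radius 3.8, so the center F sits 3.8 in from both sides at F = (53.4, 24.2). That places the tangent points at Z = (57.2, 24.2) on AZ and H = (53.4, 28.0) on HT. Then |DH| = |H − D| = 60.3.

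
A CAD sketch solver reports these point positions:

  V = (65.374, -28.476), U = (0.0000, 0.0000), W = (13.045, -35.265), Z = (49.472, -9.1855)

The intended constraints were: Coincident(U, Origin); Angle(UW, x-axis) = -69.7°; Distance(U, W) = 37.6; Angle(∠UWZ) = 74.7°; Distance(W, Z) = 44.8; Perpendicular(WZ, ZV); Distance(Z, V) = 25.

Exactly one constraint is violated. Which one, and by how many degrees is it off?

Perpendicular(WZ, ZV) — off by 3.90°.

U = (0.00, 0.00) ✓; UW at -69.70° ✓; |UW| = 37.60 ✓; ∠UWZ = 74.70° ✓; |WZ| = 44.80 ✓; ∠(WZ, ZV) = 86.10° ✗; |ZV| = 25.00 ✓.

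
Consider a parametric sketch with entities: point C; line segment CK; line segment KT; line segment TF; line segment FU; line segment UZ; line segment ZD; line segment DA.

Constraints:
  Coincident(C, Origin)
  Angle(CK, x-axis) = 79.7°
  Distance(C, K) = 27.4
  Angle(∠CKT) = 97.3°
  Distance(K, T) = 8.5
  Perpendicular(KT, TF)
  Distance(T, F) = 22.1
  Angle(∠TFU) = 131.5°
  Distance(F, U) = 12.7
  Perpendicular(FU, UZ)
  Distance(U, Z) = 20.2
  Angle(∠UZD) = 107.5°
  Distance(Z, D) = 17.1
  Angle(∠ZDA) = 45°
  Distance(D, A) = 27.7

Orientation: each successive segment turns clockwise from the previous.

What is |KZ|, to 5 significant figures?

21.071

C is at the origin; CK runs at 79.7° with length 27.4, so K = (4.8992, 26.958). ∠CKT = 97.3° gives KT at -3.0000° from the x-axis; with |KT| = 8.5, T = (13.388, 26.514). KT ⟂ TF, so TF runs at -93.000°; with |TF| = 22.1, F = (12.231, 4.4439). ∠TFU = 131.5° gives FU at -141.50° from the x-axis; with |FU| = 12.7, U = (2.2918, -3.4621). FU ⟂ UZ, so UZ runs at 128.50°; with |UZ| = 20.2, Z = (-10.283, 12.347). Then |KZ| = |Z − K| = 21.071.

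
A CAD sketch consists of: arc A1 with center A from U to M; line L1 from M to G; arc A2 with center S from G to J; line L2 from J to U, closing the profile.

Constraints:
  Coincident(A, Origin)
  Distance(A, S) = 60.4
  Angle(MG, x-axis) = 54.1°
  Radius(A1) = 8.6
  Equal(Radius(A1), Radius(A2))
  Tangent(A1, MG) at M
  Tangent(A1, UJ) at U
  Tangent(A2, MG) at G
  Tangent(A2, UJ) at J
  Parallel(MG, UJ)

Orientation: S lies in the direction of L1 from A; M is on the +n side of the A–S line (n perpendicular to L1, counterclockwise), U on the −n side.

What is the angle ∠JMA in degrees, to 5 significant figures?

74.105°

Tangency of A1 to both parallel lines with radius 8.6 puts M and U at A ± 8.6·n: M = (-6.9664, 5.0428), U = (6.9664, -5.0428). Equal radii place G and J the same way about S: G = S + 8.6·n = (28.451, 53.969), J = S − 8.6·n = (42.383, 43.884). Then cos ∠JMA = MJ·MA / (|MJ||MA|), giving 74.105°.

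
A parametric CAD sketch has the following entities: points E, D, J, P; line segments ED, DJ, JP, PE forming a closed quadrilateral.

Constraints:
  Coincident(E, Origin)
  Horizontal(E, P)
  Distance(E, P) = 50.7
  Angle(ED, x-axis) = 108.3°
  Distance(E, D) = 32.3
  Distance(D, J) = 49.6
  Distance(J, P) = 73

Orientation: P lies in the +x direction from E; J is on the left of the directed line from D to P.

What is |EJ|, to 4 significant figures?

71.36

Checks: |DJ| = 49.60 ✓; |JP| = 73.00 ✓.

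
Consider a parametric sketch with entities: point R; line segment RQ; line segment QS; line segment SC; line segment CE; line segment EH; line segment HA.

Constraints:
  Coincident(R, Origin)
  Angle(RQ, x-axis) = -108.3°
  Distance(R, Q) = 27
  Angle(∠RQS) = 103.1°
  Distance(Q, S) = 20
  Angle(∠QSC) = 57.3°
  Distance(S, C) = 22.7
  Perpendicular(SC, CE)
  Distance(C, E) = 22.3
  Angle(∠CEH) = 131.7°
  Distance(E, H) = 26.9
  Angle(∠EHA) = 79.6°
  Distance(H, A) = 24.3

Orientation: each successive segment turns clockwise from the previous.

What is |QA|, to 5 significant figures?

20.976

R is at the origin; RQ runs at -108.3° with length 27.0, so Q = (-8.4778, -25.634). ∠RQS = 103.1° gives QS at 174.80° from the x-axis; with |QS| = 20.0, S = (-28.395, -23.822). ∠QSC = 57.3° gives SC at 52.100° from the x-axis; with |SC| = 22.7, C = (-14.451, -5.9096). SC ⟂ CE, so CE runs at -37.900°; with |CE| = 22.3, E = (3.1454, -19.608). ∠CEH = 131.7° gives EH at -86.200° from the x-axis; with |EH| = 26.9, H = (4.9281, -46.449). ∠EHA = 79.6° gives HA at 173.40° from the x-axis; with |HA| = 24.3, A = (-19.211, -43.656). Then |QA| = |A − Q| = 20.976.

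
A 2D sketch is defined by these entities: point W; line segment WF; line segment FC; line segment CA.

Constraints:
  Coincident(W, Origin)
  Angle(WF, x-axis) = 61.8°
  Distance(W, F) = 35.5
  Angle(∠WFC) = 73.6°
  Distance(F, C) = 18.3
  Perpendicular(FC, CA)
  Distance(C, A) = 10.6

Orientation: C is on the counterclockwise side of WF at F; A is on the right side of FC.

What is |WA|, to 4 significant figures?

45.42

W is at the origin; WF runs at 61.8° with length 35.5, so F = 35.5·(cos 61.8°, sin 61.8°) = (16.78, 31.29). ∠WFC = 73.6°, so FC runs at 61.8° + (180° − 73.6°) = 168.2° from the x-axis; with |FC| = 18.3, C = F + 18.3·(cos 168.2°, sin 168.2°) = (-1.138, 35.03). The perpendicularity gives CA at right angles to FC; with |CA| = 10.6 on the right of FC, A = C + 10.6·(0.2045, 0.9789) = (1.030, 45.40). Then |WA| = |A − W| = 45.42.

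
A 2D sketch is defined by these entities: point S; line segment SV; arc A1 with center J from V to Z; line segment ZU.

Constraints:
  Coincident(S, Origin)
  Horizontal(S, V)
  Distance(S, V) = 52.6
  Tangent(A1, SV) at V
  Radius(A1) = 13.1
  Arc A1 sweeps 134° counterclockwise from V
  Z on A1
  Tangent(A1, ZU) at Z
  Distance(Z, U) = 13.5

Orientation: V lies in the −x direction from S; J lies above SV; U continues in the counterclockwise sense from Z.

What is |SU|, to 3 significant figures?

61.5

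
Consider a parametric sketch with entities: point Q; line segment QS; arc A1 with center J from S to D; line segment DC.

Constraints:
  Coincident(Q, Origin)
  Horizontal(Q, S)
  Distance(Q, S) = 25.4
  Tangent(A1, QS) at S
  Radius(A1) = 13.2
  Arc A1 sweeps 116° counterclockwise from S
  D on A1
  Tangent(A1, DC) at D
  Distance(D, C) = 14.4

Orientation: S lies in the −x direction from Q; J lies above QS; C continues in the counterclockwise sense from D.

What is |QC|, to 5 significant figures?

37.596

Q is at the origin; QS is horizontal with |QS| = 25.4 and S on the −x side, so S = (-25.400, 0.0000). A1 meets QS tangentially, so JS is at right angles to QS, so J = S + (0, 13.2) = (-25.400, 13.200). On A1, S sits at bearing -90° from J; a 116° counterclockwise sweep puts D at bearing 26°, so D = J + 13.2·(cos 26°, sin 26°) = (-13.536, 18.986). A1 meets DC tangentially, so JD is at right angles to DC, so DC runs along (−sin 26°, cos 26°); with |DC| = 14.4, C = (-19.848, 31.929). Then |QC| = |C − Q| = 37.596.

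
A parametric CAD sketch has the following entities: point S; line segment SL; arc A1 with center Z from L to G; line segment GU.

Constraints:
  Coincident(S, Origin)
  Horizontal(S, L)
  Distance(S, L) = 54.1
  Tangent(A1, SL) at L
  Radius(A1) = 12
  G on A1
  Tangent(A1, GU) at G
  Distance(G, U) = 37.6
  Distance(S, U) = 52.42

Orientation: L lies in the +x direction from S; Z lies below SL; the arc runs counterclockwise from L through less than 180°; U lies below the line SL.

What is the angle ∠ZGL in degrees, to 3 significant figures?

55.1°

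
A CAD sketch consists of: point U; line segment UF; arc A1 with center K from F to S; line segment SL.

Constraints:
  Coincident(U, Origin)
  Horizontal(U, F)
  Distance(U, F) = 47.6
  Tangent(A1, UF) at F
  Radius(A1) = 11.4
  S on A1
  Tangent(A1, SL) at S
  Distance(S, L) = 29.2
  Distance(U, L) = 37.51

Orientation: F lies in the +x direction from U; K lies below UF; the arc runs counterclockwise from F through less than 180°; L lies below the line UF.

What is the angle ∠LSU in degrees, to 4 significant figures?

65.90°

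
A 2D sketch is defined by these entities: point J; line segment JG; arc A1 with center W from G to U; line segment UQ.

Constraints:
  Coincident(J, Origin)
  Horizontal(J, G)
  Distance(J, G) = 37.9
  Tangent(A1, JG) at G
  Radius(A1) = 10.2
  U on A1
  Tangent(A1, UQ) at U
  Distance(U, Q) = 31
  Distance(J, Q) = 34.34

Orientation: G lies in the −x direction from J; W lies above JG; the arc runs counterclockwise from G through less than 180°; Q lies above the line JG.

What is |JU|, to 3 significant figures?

29.6

Checks: |WU| = 10.20 ✓; ∠(WU, UQ) = 90.00° ✓; |UQ| = 31.00 ✓; |JQ| = 34.34 ✓.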